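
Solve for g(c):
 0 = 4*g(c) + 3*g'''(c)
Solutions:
 g(c) = C3*exp(-6^(2/3)*c/3) + (C1*sin(2^(2/3)*3^(1/6)*c/2) + C2*cos(2^(2/3)*3^(1/6)*c/2))*exp(6^(2/3)*c/6)


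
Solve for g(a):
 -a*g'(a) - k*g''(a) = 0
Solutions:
 g(a) = C1 + C2*sqrt(k)*erf(sqrt(2)*a*sqrt(1/k)/2)


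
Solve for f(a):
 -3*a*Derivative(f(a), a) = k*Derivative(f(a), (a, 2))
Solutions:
 f(a) = C1 + C2*sqrt(k)*erf(sqrt(6)*a*sqrt(1/k)/2)


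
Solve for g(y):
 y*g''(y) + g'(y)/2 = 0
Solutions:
 g(y) = C1 + C2*sqrt(y)


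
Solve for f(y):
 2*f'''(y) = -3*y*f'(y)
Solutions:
 f(y) = C1 + Integral(C2*airyai(-2^(2/3)*3^(1/3)*y/2) + C3*airybi(-2^(2/3)*3^(1/3)*y/2), y)


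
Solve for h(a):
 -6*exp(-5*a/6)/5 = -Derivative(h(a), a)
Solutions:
 h(a) = C1 - 36*exp(-5*a/6)/25


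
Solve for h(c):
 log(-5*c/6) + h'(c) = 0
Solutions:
 h(c) = C1 - c*log(-c) + c*(-log(5) + 1 + log(6))


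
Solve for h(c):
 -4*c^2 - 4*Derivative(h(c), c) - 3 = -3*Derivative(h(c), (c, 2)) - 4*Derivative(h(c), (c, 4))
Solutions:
 h(c) = C1 + C2*exp(c*(-(4 + sqrt(17))^(1/3) + (4 + sqrt(17))^(-1/3))/4)*sin(sqrt(3)*c*((4 + sqrt(17))^(-1/3) + (4 + sqrt(17))^(1/3))/4) + C3*exp(c*(-(4 + sqrt(17))^(1/3) + (4 + sqrt(17))^(-1/3))/4)*cos(sqrt(3)*c*((4 + sqrt(17))^(-1/3) + (4 + sqrt(17))^(1/3))/4) + C4*exp(-c*(-(4 + sqrt(17))^(1/3) + (4 + sqrt(17))^(-1/3))/2) - c^3/3 - 3*c^2/4 - 15*c/8


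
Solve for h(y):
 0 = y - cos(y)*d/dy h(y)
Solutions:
 h(y) = C1 + Integral(y/cos(y), y)


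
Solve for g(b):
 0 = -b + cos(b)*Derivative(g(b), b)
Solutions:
 g(b) = C1 + Integral(b/cos(b), b)


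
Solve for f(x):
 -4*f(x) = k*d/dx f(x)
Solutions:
 f(x) = C1*exp(-4*x/k)


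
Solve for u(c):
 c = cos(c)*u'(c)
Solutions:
 u(c) = C1 + Integral(c/cos(c), c)


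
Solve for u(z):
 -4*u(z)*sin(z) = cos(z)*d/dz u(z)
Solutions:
 u(z) = C1*cos(z)^4


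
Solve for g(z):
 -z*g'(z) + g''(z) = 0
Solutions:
 g(z) = C1 + C2*erfi(sqrt(2)*z/2)


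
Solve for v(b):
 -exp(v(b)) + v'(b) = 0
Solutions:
 v(b) = log(-1/(C1 + b))


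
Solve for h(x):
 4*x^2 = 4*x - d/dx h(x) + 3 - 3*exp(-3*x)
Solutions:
 h(x) = C1 - 4*x^3/3 + 2*x^2 + 3*x + exp(-3*x)


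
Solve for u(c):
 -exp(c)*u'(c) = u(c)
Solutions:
 u(c) = C1*exp(exp(-c))


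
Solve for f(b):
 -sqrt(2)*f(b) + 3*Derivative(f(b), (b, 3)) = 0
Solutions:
 f(b) = C3*exp(2^(1/6)*3^(2/3)*b/3) + (C1*sin(6^(1/6)*b/2) + C2*cos(6^(1/6)*b/2))*exp(-2^(1/6)*3^(2/3)*b/6)


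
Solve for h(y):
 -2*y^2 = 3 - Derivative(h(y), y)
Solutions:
 h(y) = C1 + 2*y^3/3 + 3*y


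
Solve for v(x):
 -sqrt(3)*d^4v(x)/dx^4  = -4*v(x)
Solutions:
 v(x) = C1*exp(-sqrt(2)*3^(7/8)*x/3) + C2*exp(sqrt(2)*3^(7/8)*x/3) + C3*sin(sqrt(2)*3^(7/8)*x/3) + C4*cos(sqrt(2)*3^(7/8)*x/3)


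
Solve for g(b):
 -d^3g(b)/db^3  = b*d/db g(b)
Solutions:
 g(b) = C1 + Integral(C2*airyai(-b) + C3*airybi(-b), b)


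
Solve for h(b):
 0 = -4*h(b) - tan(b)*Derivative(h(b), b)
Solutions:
 h(b) = C1/sin(b)^4


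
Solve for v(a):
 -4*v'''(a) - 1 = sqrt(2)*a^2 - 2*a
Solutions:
 v(a) = C1 + C2*a + C3*a^2 - sqrt(2)*a^5/240 + a^4/48 - a^3/24


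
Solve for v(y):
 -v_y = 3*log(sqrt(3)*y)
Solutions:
 v(y) = C1 - 3*y*log(y) - 3*y*log(3)/2 + 3*y


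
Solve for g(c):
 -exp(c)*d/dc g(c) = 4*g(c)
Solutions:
 g(c) = C1*exp(4*exp(-c))


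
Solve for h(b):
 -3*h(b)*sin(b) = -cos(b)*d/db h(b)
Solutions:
 h(b) = C1/cos(b)^3


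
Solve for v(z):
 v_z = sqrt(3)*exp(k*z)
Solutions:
 v(z) = C1 + sqrt(3)*exp(k*z)/k


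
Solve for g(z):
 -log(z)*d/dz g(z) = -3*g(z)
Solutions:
 g(z) = C1*exp(3*li(z))


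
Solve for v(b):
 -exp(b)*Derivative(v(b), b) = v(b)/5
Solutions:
 v(b) = C1*exp(exp(-b)/5)


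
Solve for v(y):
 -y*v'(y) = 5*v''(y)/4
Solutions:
 v(y) = C1 + C2*erf(sqrt(10)*y/5)


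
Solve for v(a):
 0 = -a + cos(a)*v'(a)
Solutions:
 v(a) = C1 + Integral(a/cos(a), a)


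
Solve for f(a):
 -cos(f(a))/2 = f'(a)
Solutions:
 f(a) = pi - asin((C1 + exp(a))/(C1 - exp(a)))
 f(a) = asin((C1 + exp(a))/(C1 - exp(a)))


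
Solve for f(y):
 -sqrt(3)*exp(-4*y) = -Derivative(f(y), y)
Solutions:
 f(y) = C1 - sqrt(3)*exp(-4*y)/4


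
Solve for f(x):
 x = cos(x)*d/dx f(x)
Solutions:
 f(x) = C1 + Integral(x/cos(x), x)


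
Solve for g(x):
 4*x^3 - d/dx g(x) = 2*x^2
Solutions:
 g(x) = C1 + x^4 - 2*x^3/3


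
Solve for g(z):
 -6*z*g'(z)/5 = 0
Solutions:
 g(z) = C1


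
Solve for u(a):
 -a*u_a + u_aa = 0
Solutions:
 u(a) = C1 + C2*erfi(sqrt(2)*a/2)


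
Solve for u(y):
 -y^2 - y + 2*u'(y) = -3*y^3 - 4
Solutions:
 u(y) = C1 - 3*y^4/8 + y^3/6 + y^2/4 - 2*y


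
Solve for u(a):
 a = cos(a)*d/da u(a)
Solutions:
 u(a) = C1 + Integral(a/cos(a), a)


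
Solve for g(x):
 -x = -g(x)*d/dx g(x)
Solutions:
 g(x) = -sqrt(C1 + x^2)
 g(x) = sqrt(C1 + x^2)


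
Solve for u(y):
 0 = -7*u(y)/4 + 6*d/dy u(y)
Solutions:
 u(y) = C1*exp(7*y/24)


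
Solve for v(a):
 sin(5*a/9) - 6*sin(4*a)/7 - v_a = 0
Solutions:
 v(a) = C1 - 9*cos(5*a/9)/5 + 3*cos(4*a)/14


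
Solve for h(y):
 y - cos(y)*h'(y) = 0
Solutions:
 h(y) = C1 + Integral(y/cos(y), y)


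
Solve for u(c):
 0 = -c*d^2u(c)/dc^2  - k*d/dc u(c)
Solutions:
 u(c) = C1 + c^(1 - re(k))*(C2*sin(log(c)*Abs(im(k))) + C3*cos(log(c)*im(k)))


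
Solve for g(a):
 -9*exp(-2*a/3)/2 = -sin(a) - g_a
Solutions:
 g(a) = C1 + cos(a) - 27*exp(-2*a/3)/4


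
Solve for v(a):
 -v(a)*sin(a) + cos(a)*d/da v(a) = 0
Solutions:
 v(a) = C1/cos(a)


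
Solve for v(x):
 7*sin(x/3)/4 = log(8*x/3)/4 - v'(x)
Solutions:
 v(x) = C1 + x*log(x)/4 - x*log(3) - x/4 + 3*x*log(6)/4 + 21*cos(x/3)/4


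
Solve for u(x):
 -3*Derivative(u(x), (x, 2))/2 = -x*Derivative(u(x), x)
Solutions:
 u(x) = C1 + C2*erfi(sqrt(3)*x/3)


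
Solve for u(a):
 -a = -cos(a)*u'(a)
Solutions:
 u(a) = C1 + Integral(a/cos(a), a)


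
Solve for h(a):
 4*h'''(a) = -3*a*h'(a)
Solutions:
 h(a) = C1 + Integral(C2*airyai(-6^(1/3)*a/2) + C3*airybi(-6^(1/3)*a/2), a)


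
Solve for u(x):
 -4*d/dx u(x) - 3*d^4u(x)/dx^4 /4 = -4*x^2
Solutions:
 u(x) = C1 + C4*exp(-2*2^(1/3)*3^(2/3)*x/3) + x^3/3 + (C2*sin(2^(1/3)*3^(1/6)*x) + C3*cos(2^(1/3)*3^(1/6)*x))*exp(2^(1/3)*3^(2/3)*x/3)


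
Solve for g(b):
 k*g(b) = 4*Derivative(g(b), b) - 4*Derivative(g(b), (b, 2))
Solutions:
 g(b) = C1*exp(b*(1 - sqrt(1 - k))/2) + C2*exp(b*(sqrt(1 - k) + 1)/2)


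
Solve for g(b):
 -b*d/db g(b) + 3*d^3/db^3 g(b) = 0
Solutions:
 g(b) = C1 + Integral(C2*airyai(3^(2/3)*b/3) + C3*airybi(3^(2/3)*b/3), b)


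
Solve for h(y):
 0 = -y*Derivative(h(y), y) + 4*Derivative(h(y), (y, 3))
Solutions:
 h(y) = C1 + Integral(C2*airyai(2^(1/3)*y/2) + C3*airybi(2^(1/3)*y/2), y)


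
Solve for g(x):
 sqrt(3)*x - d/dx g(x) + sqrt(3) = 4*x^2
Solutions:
 g(x) = C1 - 4*x^3/3 + sqrt(3)*x^2/2 + sqrt(3)*x


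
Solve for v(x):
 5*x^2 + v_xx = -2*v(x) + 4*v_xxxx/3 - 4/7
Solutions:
 v(x) = C1*exp(-sqrt(2)*x*sqrt(3 + sqrt(105))/4) + C2*exp(sqrt(2)*x*sqrt(3 + sqrt(105))/4) + C3*sin(sqrt(2)*x*sqrt(-3 + sqrt(105))/4) + C4*cos(sqrt(2)*x*sqrt(-3 + sqrt(105))/4) - 5*x^2/2 + 31/14


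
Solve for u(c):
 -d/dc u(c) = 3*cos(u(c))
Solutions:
 u(c) = pi - asin((C1 + exp(6*c))/(C1 - exp(6*c)))
 u(c) = asin((C1 + exp(6*c))/(C1 - exp(6*c)))


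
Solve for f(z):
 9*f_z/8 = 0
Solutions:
 f(z) = C1


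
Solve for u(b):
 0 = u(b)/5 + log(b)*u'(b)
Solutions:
 u(b) = C1*exp(-li(b)/5)


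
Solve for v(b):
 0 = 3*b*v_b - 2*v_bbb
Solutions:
 v(b) = C1 + Integral(C2*airyai(2^(2/3)*3^(1/3)*b/2) + C3*airybi(2^(2/3)*3^(1/3)*b/2), b)


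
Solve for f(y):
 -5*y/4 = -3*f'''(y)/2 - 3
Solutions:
 f(y) = C1 + C2*y + C3*y^2 + 5*y^4/144 - y^3/3


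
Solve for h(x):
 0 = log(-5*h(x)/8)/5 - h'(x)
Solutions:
 -5*Integral(1/(log(-_y) - 3*log(2) + log(5)), (_y, h(x))) = C1 - x


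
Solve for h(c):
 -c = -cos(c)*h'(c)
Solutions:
 h(c) = C1 + Integral(c/cos(c), c)


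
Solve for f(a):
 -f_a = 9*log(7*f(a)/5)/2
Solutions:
 -2*Integral(1/(-log(_y) - log(7) + log(5)), (_y, f(a)))/9 = C1 - a


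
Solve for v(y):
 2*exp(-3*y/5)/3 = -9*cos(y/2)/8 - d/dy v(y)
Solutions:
 v(y) = C1 - 9*sin(y/2)/4 + 10*exp(-3*y/5)/9


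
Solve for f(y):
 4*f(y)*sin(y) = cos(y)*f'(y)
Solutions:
 f(y) = C1/cos(y)^4


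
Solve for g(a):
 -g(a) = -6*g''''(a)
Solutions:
 g(a) = C1*exp(-6^(3/4)*a/6) + C2*exp(6^(3/4)*a/6) + C3*sin(6^(3/4)*a/6) + C4*cos(6^(3/4)*a/6)


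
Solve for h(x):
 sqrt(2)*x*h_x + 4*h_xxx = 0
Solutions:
 h(x) = C1 + Integral(C2*airyai(-sqrt(2)*x/2) + C3*airybi(-sqrt(2)*x/2), x)


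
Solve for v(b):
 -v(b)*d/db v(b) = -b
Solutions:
 v(b) = -sqrt(C1 + b^2)
 v(b) = sqrt(C1 + b^2)


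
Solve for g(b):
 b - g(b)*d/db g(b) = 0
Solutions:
 g(b) = -sqrt(C1 + b^2)
 g(b) = sqrt(C1 + b^2)


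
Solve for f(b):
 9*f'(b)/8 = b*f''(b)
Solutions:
 f(b) = C1 + C2*b^(17/8)


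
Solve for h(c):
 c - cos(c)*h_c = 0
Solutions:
 h(c) = C1 + Integral(c/cos(c), c)


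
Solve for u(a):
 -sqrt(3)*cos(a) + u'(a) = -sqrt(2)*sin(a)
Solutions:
 u(a) = C1 + sqrt(3)*sin(a) + sqrt(2)*cos(a)


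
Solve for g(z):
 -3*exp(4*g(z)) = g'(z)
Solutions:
 g(z) = log(-I*(1/(C1 + 12*z))^(1/4))
 g(z) = log(I*(1/(C1 + 12*z))^(1/4))
 g(z) = log(-(1/(C1 + 12*z))^(1/4))
 g(z) = log(1/(C1 + 12*z))/4


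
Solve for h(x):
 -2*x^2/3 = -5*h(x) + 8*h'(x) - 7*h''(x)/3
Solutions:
 h(x) = C1*exp(x*(12 - sqrt(39))/7) + C2*exp(x*(sqrt(39) + 12)/7) + 2*x^2/15 + 32*x/75 + 628/1125


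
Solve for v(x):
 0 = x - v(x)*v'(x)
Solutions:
 v(x) = -sqrt(C1 + x^2)
 v(x) = sqrt(C1 + x^2)


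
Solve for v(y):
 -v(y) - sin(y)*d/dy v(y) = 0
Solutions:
 v(y) = C1*sqrt(cos(y) + 1)/sqrt(cos(y) - 1)


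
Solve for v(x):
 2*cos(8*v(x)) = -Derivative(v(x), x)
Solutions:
 v(x) = -asin((C1 + exp(32*x))/(C1 - exp(32*x)))/8 + pi/8
 v(x) = asin((C1 + exp(32*x))/(C1 - exp(32*x)))/8


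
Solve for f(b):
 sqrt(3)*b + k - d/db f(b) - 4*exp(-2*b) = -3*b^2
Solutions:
 f(b) = C1 + b^3 + sqrt(3)*b^2/2 + b*k + 2*exp(-2*b)


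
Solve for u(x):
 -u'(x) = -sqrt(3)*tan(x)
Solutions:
 u(x) = C1 - sqrt(3)*log(cos(x))


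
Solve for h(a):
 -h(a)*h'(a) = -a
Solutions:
 h(a) = -sqrt(C1 + a^2)
 h(a) = sqrt(C1 + a^2)


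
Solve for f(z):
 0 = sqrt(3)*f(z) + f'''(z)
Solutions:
 f(z) = C3*exp(-3^(1/6)*z) + (C1*sin(3^(2/3)*z/2) + C2*cos(3^(2/3)*z/2))*exp(3^(1/6)*z/2)


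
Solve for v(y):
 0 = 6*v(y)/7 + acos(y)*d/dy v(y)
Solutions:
 v(y) = C1*exp(-6*Integral(1/acos(y), y)/7)


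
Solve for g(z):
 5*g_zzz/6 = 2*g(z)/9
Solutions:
 g(z) = C3*exp(30^(2/3)*z/15) + (C1*sin(10^(2/3)*3^(1/6)*z/10) + C2*cos(10^(2/3)*3^(1/6)*z/10))*exp(-30^(2/3)*z/30)


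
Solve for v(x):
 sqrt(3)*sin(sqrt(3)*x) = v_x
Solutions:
 v(x) = C1 - cos(sqrt(3)*x)


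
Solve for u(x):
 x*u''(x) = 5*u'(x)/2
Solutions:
 u(x) = C1 + C2*x^(7/2)


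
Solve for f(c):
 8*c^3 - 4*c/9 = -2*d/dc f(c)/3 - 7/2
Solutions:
 f(c) = C1 - 3*c^4 + c^2/3 - 21*c/4


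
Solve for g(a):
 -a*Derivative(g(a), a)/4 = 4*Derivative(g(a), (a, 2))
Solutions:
 g(a) = C1 + C2*erf(sqrt(2)*a/8)


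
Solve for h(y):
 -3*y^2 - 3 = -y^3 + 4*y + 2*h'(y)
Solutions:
 h(y) = C1 + y^4/8 - y^3/2 - y^2 - 3*y/2


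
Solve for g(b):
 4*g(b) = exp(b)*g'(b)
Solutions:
 g(b) = C1*exp(-4*exp(-b))


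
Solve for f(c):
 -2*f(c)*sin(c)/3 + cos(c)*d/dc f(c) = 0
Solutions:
 f(c) = C1/cos(c)^(2/3)


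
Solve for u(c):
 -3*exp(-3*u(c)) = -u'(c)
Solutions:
 u(c) = log(C1 + 9*c)/3
 u(c) = log((-3^(1/3) - 3^(5/6)*I)*(C1 + 3*c)^(1/3)/2)
 u(c) = log((-3^(1/3) + 3^(5/6)*I)*(C1 + 3*c)^(1/3)/2)


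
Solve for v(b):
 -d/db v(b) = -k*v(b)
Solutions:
 v(b) = C1*exp(b*k)


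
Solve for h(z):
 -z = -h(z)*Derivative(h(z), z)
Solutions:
 h(z) = -sqrt(C1 + z^2)
 h(z) = sqrt(C1 + z^2)


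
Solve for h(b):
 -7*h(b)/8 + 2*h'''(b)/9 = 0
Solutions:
 h(b) = C3*exp(2^(2/3)*63^(1/3)*b/4) + (C1*sin(3*2^(2/3)*3^(1/6)*7^(1/3)*b/8) + C2*cos(3*2^(2/3)*3^(1/6)*7^(1/3)*b/8))*exp(-2^(2/3)*63^(1/3)*b/8)


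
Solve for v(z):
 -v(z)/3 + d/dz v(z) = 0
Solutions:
 v(z) = C1*exp(z/3)


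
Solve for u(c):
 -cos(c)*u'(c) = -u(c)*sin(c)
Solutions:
 u(c) = C1/cos(c)


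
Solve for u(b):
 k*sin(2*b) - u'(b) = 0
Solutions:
 u(b) = C1 - k*cos(2*b)/2


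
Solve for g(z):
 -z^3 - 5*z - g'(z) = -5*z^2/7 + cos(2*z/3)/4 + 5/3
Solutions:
 g(z) = C1 - z^4/4 + 5*z^3/21 - 5*z^2/2 - 5*z/3 - 3*sin(2*z/3)/8


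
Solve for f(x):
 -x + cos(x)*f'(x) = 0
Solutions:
 f(x) = C1 + Integral(x/cos(x), x)


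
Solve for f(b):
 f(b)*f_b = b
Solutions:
 f(b) = -sqrt(C1 + b^2)
 f(b) = sqrt(C1 + b^2)


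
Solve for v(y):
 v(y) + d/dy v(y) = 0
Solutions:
 v(y) = C1*exp(-y)


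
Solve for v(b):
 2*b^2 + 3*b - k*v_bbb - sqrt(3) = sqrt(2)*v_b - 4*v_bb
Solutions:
 v(b) = C1 + C2*exp(b*(2 - sqrt(-sqrt(2)*k + 4))/k) + C3*exp(b*(sqrt(-sqrt(2)*k + 4) + 2)/k) + sqrt(2)*b^3/3 + 3*sqrt(2)*b^2/4 + 4*b^2 - 2*b*k - sqrt(6)*b/2 + 6*b + 16*sqrt(2)*b


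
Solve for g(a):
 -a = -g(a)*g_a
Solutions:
 g(a) = -sqrt(C1 + a^2)
 g(a) = sqrt(C1 + a^2)


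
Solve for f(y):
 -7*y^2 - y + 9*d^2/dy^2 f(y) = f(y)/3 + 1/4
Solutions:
 f(y) = C1*exp(-sqrt(3)*y/9) + C2*exp(sqrt(3)*y/9) - 21*y^2 - 3*y - 4539/4


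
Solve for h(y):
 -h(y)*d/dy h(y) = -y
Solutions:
 h(y) = -sqrt(C1 + y^2)
 h(y) = sqrt(C1 + y^2)


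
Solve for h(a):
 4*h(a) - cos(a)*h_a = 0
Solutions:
 h(a) = C1*(sin(a)^2 + 2*sin(a) + 1)/(sin(a)^2 - 2*sin(a) + 1)


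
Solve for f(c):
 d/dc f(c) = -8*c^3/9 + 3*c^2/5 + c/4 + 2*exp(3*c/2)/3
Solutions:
 f(c) = C1 - 2*c^4/9 + c^3/5 + c^2/8 + 4*exp(3*c/2)/9


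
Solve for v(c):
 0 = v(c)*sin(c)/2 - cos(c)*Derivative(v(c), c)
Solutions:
 v(c) = C1/sqrt(cos(c))


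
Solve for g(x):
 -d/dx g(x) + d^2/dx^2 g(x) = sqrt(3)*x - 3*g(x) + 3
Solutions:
 g(x) = sqrt(3)*x/3 + (C1*sin(sqrt(11)*x/2) + C2*cos(sqrt(11)*x/2))*exp(x/2) + sqrt(3)/9 + 1


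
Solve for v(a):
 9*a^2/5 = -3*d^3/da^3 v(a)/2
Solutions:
 v(a) = C1 + C2*a + C3*a^2 - a^5/50


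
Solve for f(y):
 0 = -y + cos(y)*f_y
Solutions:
 f(y) = C1 + Integral(y/cos(y), y)


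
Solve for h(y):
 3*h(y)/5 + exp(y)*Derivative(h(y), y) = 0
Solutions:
 h(y) = C1*exp(3*exp(-y)/5)


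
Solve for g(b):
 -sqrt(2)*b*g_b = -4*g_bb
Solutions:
 g(b) = C1 + C2*erfi(2^(3/4)*b/4)


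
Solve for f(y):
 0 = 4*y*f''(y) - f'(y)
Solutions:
 f(y) = C1 + C2*y^(5/4)


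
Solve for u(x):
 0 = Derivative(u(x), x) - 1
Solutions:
 u(x) = C1 + x


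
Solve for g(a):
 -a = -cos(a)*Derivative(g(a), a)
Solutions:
 g(a) = C1 + Integral(a/cos(a), a)


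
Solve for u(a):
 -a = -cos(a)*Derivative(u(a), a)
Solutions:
 u(a) = C1 + Integral(a/cos(a), a)


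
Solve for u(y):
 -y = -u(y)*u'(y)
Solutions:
 u(y) = -sqrt(C1 + y^2)
 u(y) = sqrt(C1 + y^2)


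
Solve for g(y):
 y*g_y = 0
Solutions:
 g(y) = C1


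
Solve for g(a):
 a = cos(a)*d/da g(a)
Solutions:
 g(a) = C1 + Integral(a/cos(a), a)


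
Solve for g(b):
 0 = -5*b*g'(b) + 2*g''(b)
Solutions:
 g(b) = C1 + C2*erfi(sqrt(5)*b/2)


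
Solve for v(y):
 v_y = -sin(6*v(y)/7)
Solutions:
 y + 7*log(cos(6*v(y)/7) - 1)/12 - 7*log(cos(6*v(y)/7) + 1)/12 = C1


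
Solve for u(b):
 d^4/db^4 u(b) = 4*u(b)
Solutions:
 u(b) = C1*exp(-sqrt(2)*b) + C2*exp(sqrt(2)*b) + C3*sin(sqrt(2)*b) + C4*cos(sqrt(2)*b)


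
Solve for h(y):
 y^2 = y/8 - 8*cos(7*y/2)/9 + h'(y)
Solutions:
 h(y) = C1 + y^3/3 - y^2/16 + 16*sin(7*y/2)/63


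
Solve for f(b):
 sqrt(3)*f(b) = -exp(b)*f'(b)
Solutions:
 f(b) = C1*exp(sqrt(3)*exp(-b))


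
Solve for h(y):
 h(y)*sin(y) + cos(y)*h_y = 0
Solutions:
 h(y) = C1*cos(y)


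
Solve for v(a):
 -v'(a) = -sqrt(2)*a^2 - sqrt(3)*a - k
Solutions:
 v(a) = C1 + sqrt(2)*a^3/3 + sqrt(3)*a^2/2 + a*k


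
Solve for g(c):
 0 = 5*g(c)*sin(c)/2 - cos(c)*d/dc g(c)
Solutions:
 g(c) = C1/cos(c)^(5/2)


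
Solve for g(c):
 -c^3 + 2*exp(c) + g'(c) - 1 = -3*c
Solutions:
 g(c) = C1 + c^4/4 - 3*c^2/2 + c - 2*exp(c)


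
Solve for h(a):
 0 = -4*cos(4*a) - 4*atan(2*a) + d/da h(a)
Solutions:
 h(a) = C1 + 4*a*atan(2*a) - log(4*a^2 + 1) + sin(4*a)


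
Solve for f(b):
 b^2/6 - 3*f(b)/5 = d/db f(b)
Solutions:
 f(b) = C1*exp(-3*b/5) + 5*b^2/18 - 25*b/27 + 125/81


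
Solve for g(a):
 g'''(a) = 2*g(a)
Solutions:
 g(a) = C3*exp(2^(1/3)*a) + (C1*sin(2^(1/3)*sqrt(3)*a/2) + C2*cos(2^(1/3)*sqrt(3)*a/2))*exp(-2^(1/3)*a/2)


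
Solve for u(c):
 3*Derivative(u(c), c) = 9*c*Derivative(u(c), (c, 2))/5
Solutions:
 u(c) = C1 + C2*c^(8/3)


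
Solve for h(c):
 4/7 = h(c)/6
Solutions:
 h(c) = 24/7


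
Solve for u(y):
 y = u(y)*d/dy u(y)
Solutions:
 u(y) = -sqrt(C1 + y^2)
 u(y) = sqrt(C1 + y^2)


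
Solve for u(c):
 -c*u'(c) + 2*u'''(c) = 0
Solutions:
 u(c) = C1 + Integral(C2*airyai(2^(2/3)*c/2) + C3*airybi(2^(2/3)*c/2), c)


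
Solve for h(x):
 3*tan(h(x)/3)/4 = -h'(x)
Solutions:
 h(x) = -3*asin(C1*exp(-x/4)) + 3*pi
 h(x) = 3*asin(C1*exp(-x/4))


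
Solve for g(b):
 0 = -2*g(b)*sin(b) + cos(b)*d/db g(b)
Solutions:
 g(b) = C1/cos(b)^2


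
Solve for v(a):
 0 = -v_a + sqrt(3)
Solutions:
 v(a) = C1 + sqrt(3)*a


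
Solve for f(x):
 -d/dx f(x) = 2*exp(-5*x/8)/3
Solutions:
 f(x) = C1 + 16*exp(-5*x/8)/15


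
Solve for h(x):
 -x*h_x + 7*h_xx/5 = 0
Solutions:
 h(x) = C1 + C2*erfi(sqrt(70)*x/14)


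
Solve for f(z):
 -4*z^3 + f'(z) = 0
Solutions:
 f(z) = C1 + z^4


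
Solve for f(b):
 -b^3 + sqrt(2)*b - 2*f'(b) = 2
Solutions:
 f(b) = C1 - b^4/8 + sqrt(2)*b^2/4 - b


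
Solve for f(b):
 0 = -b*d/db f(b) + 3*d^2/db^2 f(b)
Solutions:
 f(b) = C1 + C2*erfi(sqrt(6)*b/6)


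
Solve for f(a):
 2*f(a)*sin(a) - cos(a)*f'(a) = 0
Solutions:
 f(a) = C1/cos(a)^2


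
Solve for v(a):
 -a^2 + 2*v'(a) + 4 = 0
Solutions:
 v(a) = C1 + a^3/6 - 2*a


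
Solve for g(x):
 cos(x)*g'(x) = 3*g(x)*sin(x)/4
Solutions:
 g(x) = C1/cos(x)^(3/4)


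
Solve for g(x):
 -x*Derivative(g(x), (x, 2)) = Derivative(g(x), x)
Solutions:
 g(x) = C1 + C2*log(x)


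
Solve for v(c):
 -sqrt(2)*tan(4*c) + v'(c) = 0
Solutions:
 v(c) = C1 - sqrt(2)*log(cos(4*c))/4


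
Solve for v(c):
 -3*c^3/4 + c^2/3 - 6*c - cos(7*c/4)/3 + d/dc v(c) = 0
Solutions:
 v(c) = C1 + 3*c^4/16 - c^3/9 + 3*c^2 + 4*sin(7*c/4)/21


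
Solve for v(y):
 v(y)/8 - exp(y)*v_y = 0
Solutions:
 v(y) = C1*exp(-exp(-y)/8)


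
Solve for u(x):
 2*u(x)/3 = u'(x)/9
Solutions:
 u(x) = C1*exp(6*x)


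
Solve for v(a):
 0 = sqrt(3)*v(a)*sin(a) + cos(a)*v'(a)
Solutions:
 v(a) = C1*cos(a)^(sqrt(3))


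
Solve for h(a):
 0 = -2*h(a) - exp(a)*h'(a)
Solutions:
 h(a) = C1*exp(2*exp(-a))


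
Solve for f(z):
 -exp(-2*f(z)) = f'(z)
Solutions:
 f(z) = log(-sqrt(C1 - 2*z))
 f(z) = log(C1 - 2*z)/2


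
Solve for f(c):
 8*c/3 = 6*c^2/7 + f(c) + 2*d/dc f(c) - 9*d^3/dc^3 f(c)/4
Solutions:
 f(c) = C1*exp(-6^(1/3)*c*(4*6^(1/3)/(sqrt(345) + 27)^(1/3) + (sqrt(345) + 27)^(1/3))/18)*sin(2^(1/3)*3^(1/6)*c*(-3^(2/3)*(sqrt(345) + 27)^(1/3) + 12*2^(1/3)/(sqrt(345) + 27)^(1/3))/18) + C2*exp(-6^(1/3)*c*(4*6^(1/3)/(sqrt(345) + 27)^(1/3) + (sqrt(345) + 27)^(1/3))/18)*cos(2^(1/3)*3^(1/6)*c*(-3^(2/3)*(sqrt(345) + 27)^(1/3) + 12*2^(1/3)/(sqrt(345) + 27)^(1/3))/18) + C3*exp(6^(1/3)*c*(4*6^(1/3)/(sqrt(345) + 27)^(1/3) + (sqrt(345) + 27)^(1/3))/9) - 6*c^2/7 + 128*c/21 - 256/21


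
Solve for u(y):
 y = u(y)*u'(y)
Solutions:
 u(y) = -sqrt(C1 + y^2)
 u(y) = sqrt(C1 + y^2)


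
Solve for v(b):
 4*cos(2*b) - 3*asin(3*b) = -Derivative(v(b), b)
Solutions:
 v(b) = C1 + 3*b*asin(3*b) + sqrt(1 - 9*b^2) - 2*sin(2*b)


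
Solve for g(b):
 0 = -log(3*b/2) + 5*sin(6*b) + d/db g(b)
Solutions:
 g(b) = C1 + b*log(b) - b - b*log(2) + b*log(3) + 5*cos(6*b)/6


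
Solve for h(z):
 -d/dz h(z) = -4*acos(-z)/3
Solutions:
 h(z) = C1 + 4*z*acos(-z)/3 + 4*sqrt(1 - z^2)/3


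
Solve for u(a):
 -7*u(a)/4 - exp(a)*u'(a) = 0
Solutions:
 u(a) = C1*exp(7*exp(-a)/4)


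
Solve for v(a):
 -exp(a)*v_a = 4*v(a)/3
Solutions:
 v(a) = C1*exp(4*exp(-a)/3)


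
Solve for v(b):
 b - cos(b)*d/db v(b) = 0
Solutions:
 v(b) = C1 + Integral(b/cos(b), b)


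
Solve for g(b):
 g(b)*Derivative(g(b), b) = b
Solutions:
 g(b) = -sqrt(C1 + b^2)
 g(b) = sqrt(C1 + b^2)


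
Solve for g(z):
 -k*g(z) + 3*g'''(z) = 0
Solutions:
 g(z) = C1*exp(3^(2/3)*k^(1/3)*z/3) + C2*exp(k^(1/3)*z*(-3^(2/3) + 3*3^(1/6)*I)/6) + C3*exp(-k^(1/3)*z*(3^(2/3) + 3*3^(1/6)*I)/6)


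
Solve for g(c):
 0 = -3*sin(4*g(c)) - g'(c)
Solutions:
 g(c) = -acos((-C1 - exp(24*c))/(C1 - exp(24*c)))/4 + pi/2
 g(c) = acos((-C1 - exp(24*c))/(C1 - exp(24*c)))/4


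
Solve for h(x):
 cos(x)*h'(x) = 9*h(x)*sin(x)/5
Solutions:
 h(x) = C1/cos(x)^(9/5)


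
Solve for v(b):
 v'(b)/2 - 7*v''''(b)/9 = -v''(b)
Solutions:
 v(b) = C1 + C2*exp(-42^(1/3)*b*(2*42^(1/3)/(sqrt(105) + 21)^(1/3) + (sqrt(105) + 21)^(1/3))/28)*sin(14^(1/3)*3^(1/6)*b*(-3^(2/3)*(sqrt(105) + 21)^(1/3) + 6*14^(1/3)/(sqrt(105) + 21)^(1/3))/28) + C3*exp(-42^(1/3)*b*(2*42^(1/3)/(sqrt(105) + 21)^(1/3) + (sqrt(105) + 21)^(1/3))/28)*cos(14^(1/3)*3^(1/6)*b*(-3^(2/3)*(sqrt(105) + 21)^(1/3) + 6*14^(1/3)/(sqrt(105) + 21)^(1/3))/28) + C4*exp(42^(1/3)*b*(2*42^(1/3)/(sqrt(105) + 21)^(1/3) + (sqrt(105) + 21)^(1/3))/14)


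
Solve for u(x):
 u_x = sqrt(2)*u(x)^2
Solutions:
 u(x) = -1/(C1 + sqrt(2)*x)


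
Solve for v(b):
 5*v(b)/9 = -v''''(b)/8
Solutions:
 v(b) = (C1*sin(10^(1/4)*sqrt(3)*b/3) + C2*cos(10^(1/4)*sqrt(3)*b/3))*exp(-10^(1/4)*sqrt(3)*b/3) + (C3*sin(10^(1/4)*sqrt(3)*b/3) + C4*cos(10^(1/4)*sqrt(3)*b/3))*exp(10^(1/4)*sqrt(3)*b/3)


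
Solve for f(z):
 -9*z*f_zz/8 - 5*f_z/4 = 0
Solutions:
 f(z) = C1 + C2/z^(1/9)


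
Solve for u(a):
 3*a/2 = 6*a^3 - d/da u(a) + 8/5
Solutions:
 u(a) = C1 + 3*a^4/2 - 3*a^2/4 + 8*a/5


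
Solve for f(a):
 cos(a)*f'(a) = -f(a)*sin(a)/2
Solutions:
 f(a) = C1*sqrt(cos(a))


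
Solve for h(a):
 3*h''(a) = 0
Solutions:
 h(a) = C1 + C2*a


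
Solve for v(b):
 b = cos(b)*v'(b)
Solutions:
 v(b) = C1 + Integral(b/cos(b), b)


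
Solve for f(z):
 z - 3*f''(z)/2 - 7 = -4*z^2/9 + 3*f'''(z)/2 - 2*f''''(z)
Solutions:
 f(z) = C1 + C2*z + C3*exp(z*(3 - sqrt(57))/8) + C4*exp(z*(3 + sqrt(57))/8) + 2*z^4/81 + z^3/81 - 160*z^2/81


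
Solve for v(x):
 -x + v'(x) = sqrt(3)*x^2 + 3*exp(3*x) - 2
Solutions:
 v(x) = C1 + sqrt(3)*x^3/3 + x^2/2 - 2*x + exp(3*x)


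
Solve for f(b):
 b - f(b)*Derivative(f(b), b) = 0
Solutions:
 f(b) = -sqrt(C1 + b^2)
 f(b) = sqrt(C1 + b^2)


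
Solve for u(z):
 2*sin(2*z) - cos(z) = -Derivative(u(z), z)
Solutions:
 u(z) = C1 + sin(z) + cos(2*z)


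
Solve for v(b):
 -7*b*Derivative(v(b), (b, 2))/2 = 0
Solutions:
 v(b) = C1 + C2*b


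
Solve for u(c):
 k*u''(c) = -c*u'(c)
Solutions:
 u(c) = C1 + C2*sqrt(k)*erf(sqrt(2)*c*sqrt(1/k)/2)


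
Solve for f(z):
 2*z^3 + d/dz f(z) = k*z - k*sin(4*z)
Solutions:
 f(z) = C1 + k*z^2/2 + k*cos(4*z)/4 - z^4/2


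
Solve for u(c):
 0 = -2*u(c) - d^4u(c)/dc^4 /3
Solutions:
 u(c) = (C1*sin(2^(3/4)*3^(1/4)*c/2) + C2*cos(2^(3/4)*3^(1/4)*c/2))*exp(-2^(3/4)*3^(1/4)*c/2) + (C3*sin(2^(3/4)*3^(1/4)*c/2) + C4*cos(2^(3/4)*3^(1/4)*c/2))*exp(2^(3/4)*3^(1/4)*c/2)


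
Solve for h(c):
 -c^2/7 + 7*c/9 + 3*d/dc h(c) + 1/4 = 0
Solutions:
 h(c) = C1 + c^3/63 - 7*c^2/54 - c/12


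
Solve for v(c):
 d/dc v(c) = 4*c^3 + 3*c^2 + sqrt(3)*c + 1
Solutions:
 v(c) = C1 + c^4 + c^3 + sqrt(3)*c^2/2 + c


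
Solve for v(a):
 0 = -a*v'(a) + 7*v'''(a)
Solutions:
 v(a) = C1 + Integral(C2*airyai(7^(2/3)*a/7) + C3*airybi(7^(2/3)*a/7), a)


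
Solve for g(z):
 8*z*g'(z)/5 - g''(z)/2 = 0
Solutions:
 g(z) = C1 + C2*erfi(2*sqrt(10)*z/5)


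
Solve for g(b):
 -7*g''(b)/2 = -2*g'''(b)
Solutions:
 g(b) = C1 + C2*b + C3*exp(7*b/4)


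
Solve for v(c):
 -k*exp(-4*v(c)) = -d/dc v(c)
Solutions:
 v(c) = log(-I*(C1 + 4*c*k)^(1/4))
 v(c) = log(I*(C1 + 4*c*k)^(1/4))
 v(c) = log(-(C1 + 4*c*k)^(1/4))
 v(c) = log(C1 + 4*c*k)/4


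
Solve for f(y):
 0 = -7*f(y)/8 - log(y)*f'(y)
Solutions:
 f(y) = C1*exp(-7*li(y)/8)


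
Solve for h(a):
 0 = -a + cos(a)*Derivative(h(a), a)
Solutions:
 h(a) = C1 + Integral(a/cos(a), a)


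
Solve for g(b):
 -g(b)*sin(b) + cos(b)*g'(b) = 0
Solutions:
 g(b) = C1/cos(b)


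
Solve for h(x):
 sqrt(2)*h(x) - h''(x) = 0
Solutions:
 h(x) = C1*exp(-2^(1/4)*x) + C2*exp(2^(1/4)*x)


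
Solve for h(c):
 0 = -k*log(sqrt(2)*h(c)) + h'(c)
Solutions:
 Integral(1/(2*log(_y) + log(2)), (_y, h(c))) = C1 + c*k/2


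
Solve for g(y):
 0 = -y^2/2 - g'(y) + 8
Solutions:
 g(y) = C1 - y^3/6 + 8*y


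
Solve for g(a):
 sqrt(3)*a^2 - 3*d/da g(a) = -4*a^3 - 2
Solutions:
 g(a) = C1 + a^4/3 + sqrt(3)*a^3/9 + 2*a/3


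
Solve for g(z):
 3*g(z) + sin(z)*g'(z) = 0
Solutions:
 g(z) = C1*(cos(z) + 1)^(3/2)/(cos(z) - 1)^(3/2)


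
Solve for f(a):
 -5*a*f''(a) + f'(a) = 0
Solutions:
 f(a) = C1 + C2*a^(6/5)


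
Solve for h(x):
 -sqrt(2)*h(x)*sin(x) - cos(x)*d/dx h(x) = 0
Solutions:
 h(x) = C1*cos(x)^(sqrt(2))


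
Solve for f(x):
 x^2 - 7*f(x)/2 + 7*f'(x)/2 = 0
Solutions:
 f(x) = C1*exp(x) + 2*x^2/7 + 4*x/7 + 4/7


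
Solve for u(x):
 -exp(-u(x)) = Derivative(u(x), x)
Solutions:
 u(x) = log(C1 - x)


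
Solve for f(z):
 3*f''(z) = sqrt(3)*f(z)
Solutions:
 f(z) = C1*exp(-3^(3/4)*z/3) + C2*exp(3^(3/4)*z/3)


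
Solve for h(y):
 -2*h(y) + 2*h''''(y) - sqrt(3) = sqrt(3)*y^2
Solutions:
 h(y) = C1*exp(-y) + C2*exp(y) + C3*sin(y) + C4*cos(y) - sqrt(3)*y^2/2 - sqrt(3)/2


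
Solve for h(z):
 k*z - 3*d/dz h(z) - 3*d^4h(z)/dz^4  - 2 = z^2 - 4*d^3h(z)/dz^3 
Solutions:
 h(z) = C1 + C2*exp(z*(32*2^(1/3)/(27*sqrt(473) + 601)^(1/3) + 16 + 2^(2/3)*(27*sqrt(473) + 601)^(1/3))/36)*sin(2^(1/3)*sqrt(3)*z*(-2^(1/3)*(27*sqrt(473) + 601)^(1/3) + 32/(27*sqrt(473) + 601)^(1/3))/36) + C3*exp(z*(32*2^(1/3)/(27*sqrt(473) + 601)^(1/3) + 16 + 2^(2/3)*(27*sqrt(473) + 601)^(1/3))/36)*cos(2^(1/3)*sqrt(3)*z*(-2^(1/3)*(27*sqrt(473) + 601)^(1/3) + 32/(27*sqrt(473) + 601)^(1/3))/36) + C4*exp(z*(-2^(2/3)*(27*sqrt(473) + 601)^(1/3) - 32*2^(1/3)/(27*sqrt(473) + 601)^(1/3) + 8)/18) + k*z^2/6 - z^3/9 - 14*z/9


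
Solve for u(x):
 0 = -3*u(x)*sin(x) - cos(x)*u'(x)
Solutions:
 u(x) = C1*cos(x)^3


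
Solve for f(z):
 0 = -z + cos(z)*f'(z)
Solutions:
 f(z) = C1 + Integral(z/cos(z), z)


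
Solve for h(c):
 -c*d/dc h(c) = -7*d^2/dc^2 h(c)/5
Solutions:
 h(c) = C1 + C2*erfi(sqrt(70)*c/14)


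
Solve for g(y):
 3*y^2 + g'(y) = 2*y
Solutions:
 g(y) = C1 - y^3 + y^2


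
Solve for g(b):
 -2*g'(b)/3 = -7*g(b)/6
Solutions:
 g(b) = C1*exp(7*b/4)


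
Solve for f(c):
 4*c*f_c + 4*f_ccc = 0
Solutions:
 f(c) = C1 + Integral(C2*airyai(-c) + C3*airybi(-c), c)


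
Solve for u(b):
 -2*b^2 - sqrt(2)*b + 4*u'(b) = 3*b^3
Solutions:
 u(b) = C1 + 3*b^4/16 + b^3/6 + sqrt(2)*b^2/8


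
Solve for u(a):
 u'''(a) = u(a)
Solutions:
 u(a) = C3*exp(a) + (C1*sin(sqrt(3)*a/2) + C2*cos(sqrt(3)*a/2))*exp(-a/2)


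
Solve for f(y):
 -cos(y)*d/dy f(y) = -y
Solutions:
 f(y) = C1 + Integral(y/cos(y), y)


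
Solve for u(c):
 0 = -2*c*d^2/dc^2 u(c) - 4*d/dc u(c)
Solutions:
 u(c) = C1 + C2/c


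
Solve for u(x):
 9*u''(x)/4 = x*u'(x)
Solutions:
 u(x) = C1 + C2*erfi(sqrt(2)*x/3)


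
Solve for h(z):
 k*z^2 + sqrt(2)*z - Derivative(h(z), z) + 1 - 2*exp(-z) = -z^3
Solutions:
 h(z) = C1 + k*z^3/3 + z^4/4 + sqrt(2)*z^2/2 + z + 2*exp(-z)


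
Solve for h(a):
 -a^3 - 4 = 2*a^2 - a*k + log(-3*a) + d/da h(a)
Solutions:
 h(a) = C1 - a^4/4 - 2*a^3/3 + a^2*k/2 - a*log(-a) + a*(-3 - log(3))


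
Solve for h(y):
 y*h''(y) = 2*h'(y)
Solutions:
 h(y) = C1 + C2*y^3


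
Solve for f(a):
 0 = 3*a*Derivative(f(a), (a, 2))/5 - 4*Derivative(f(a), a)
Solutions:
 f(a) = C1 + C2*a^(23/3)


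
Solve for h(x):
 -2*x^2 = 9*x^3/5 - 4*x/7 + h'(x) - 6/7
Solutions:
 h(x) = C1 - 9*x^4/20 - 2*x^3/3 + 2*x^2/7 + 6*x/7


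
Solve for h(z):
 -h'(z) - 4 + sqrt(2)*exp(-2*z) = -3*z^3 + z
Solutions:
 h(z) = C1 + 3*z^4/4 - z^2/2 - 4*z - sqrt(2)*exp(-2*z)/2


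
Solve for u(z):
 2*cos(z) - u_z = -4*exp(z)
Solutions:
 u(z) = C1 + 4*exp(z) + 2*sin(z)


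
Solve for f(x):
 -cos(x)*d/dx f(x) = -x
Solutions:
 f(x) = C1 + Integral(x/cos(x), x)


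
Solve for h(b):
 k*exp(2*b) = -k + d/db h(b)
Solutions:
 h(b) = C1 + b*k + k*exp(2*b)/2


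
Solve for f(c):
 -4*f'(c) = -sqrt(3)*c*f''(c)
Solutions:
 f(c) = C1 + C2*c^(1 + 4*sqrt(3)/3)


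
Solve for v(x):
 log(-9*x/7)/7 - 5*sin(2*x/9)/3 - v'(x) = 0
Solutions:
 v(x) = C1 + x*log(-x)/7 - x*log(7)/7 - x/7 + 2*x*log(3)/7 + 15*cos(2*x/9)/2


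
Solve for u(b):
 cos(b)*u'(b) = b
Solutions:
 u(b) = C1 + Integral(b/cos(b), b)


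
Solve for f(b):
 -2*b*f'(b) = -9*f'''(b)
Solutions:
 f(b) = C1 + Integral(C2*airyai(6^(1/3)*b/3) + C3*airybi(6^(1/3)*b/3), b)


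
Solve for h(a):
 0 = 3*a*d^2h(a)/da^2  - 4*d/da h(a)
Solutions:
 h(a) = C1 + C2*a^(7/3)


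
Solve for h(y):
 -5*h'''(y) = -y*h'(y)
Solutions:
 h(y) = C1 + Integral(C2*airyai(5^(2/3)*y/5) + C3*airybi(5^(2/3)*y/5), y)


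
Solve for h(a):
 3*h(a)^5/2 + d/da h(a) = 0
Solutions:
 h(a) = -I*(1/(C1 + 6*a))^(1/4)
 h(a) = I*(1/(C1 + 6*a))^(1/4)
 h(a) = -(1/(C1 + 6*a))^(1/4)
 h(a) = (1/(C1 + 6*a))^(1/4)


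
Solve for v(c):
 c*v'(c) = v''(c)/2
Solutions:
 v(c) = C1 + C2*erfi(c)


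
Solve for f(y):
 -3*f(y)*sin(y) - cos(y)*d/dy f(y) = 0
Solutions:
 f(y) = C1*cos(y)^3


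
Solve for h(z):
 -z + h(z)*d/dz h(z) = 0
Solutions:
 h(z) = -sqrt(C1 + z^2)
 h(z) = sqrt(C1 + z^2)


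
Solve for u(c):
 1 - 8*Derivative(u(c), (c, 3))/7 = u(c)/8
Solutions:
 u(c) = C3*exp(-7^(1/3)*c/4) + (C1*sin(sqrt(3)*7^(1/3)*c/8) + C2*cos(sqrt(3)*7^(1/3)*c/8))*exp(7^(1/3)*c/8) + 8


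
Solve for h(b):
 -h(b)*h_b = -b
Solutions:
 h(b) = -sqrt(C1 + b^2)
 h(b) = sqrt(C1 + b^2)


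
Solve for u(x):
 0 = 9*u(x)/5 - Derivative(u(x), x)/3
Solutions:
 u(x) = C1*exp(27*x/5)


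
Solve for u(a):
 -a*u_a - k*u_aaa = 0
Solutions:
 u(a) = C1 + Integral(C2*airyai(a*(-1/k)^(1/3)) + C3*airybi(a*(-1/k)^(1/3)), a)


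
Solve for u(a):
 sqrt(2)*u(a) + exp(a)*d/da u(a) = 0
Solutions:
 u(a) = C1*exp(sqrt(2)*exp(-a))


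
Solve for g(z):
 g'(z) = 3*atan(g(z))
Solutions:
 Integral(1/atan(_y), (_y, g(z))) = C1 + 3*z


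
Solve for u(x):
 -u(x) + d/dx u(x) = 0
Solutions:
 u(x) = C1*exp(x)


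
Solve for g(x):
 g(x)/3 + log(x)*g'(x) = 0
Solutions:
 g(x) = C1*exp(-li(x)/3)


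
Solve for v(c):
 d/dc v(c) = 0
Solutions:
 v(c) = C1


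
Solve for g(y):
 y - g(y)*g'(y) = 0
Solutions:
 g(y) = -sqrt(C1 + y^2)
 g(y) = sqrt(C1 + y^2)


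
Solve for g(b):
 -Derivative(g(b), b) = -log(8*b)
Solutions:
 g(b) = C1 + b*log(b) - b + b*log(8)


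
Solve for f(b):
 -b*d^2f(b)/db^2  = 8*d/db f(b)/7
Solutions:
 f(b) = C1 + C2/b^(1/7)


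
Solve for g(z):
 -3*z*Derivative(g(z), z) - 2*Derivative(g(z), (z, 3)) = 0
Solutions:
 g(z) = C1 + Integral(C2*airyai(-2^(2/3)*3^(1/3)*z/2) + C3*airybi(-2^(2/3)*3^(1/3)*z/2), z)


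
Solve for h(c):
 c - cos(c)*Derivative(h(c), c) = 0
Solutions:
 h(c) = C1 + Integral(c/cos(c), c)


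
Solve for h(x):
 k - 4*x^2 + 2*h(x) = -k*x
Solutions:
 h(x) = -k*x/2 - k/2 + 2*x^2


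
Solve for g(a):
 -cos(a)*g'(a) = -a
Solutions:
 g(a) = C1 + Integral(a/cos(a), a)


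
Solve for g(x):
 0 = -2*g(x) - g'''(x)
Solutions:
 g(x) = C3*exp(-2^(1/3)*x) + (C1*sin(2^(1/3)*sqrt(3)*x/2) + C2*cos(2^(1/3)*sqrt(3)*x/2))*exp(2^(1/3)*x/2)


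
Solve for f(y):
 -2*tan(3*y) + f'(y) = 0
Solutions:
 f(y) = C1 - 2*log(cos(3*y))/3


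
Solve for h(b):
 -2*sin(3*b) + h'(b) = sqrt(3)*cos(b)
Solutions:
 h(b) = C1 + sqrt(3)*sin(b) - 2*cos(3*b)/3


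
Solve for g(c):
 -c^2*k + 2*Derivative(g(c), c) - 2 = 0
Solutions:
 g(c) = C1 + c^3*k/6 + c


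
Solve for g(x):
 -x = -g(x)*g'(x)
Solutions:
 g(x) = -sqrt(C1 + x^2)
 g(x) = sqrt(C1 + x^2)


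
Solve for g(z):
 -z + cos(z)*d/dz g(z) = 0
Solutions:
 g(z) = C1 + Integral(z/cos(z), z)


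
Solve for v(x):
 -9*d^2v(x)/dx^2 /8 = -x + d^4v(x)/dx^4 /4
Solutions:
 v(x) = C1 + C2*x + C3*sin(3*sqrt(2)*x/2) + C4*cos(3*sqrt(2)*x/2) + 4*x^3/27


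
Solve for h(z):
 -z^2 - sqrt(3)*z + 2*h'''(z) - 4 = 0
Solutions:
 h(z) = C1 + C2*z + C3*z^2 + z^5/120 + sqrt(3)*z^4/48 + z^3/3


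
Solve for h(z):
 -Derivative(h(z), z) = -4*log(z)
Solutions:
 h(z) = C1 + 4*z*log(z) - 4*z


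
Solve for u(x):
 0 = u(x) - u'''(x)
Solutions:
 u(x) = C3*exp(x) + (C1*sin(sqrt(3)*x/2) + C2*cos(sqrt(3)*x/2))*exp(-x/2)


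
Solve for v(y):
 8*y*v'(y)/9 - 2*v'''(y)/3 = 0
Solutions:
 v(y) = C1 + Integral(C2*airyai(6^(2/3)*y/3) + C3*airybi(6^(2/3)*y/3), y)


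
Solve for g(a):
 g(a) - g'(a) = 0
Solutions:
 g(a) = C1*exp(a)


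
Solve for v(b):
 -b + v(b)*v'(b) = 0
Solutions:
 v(b) = -sqrt(C1 + b^2)
 v(b) = sqrt(C1 + b^2)


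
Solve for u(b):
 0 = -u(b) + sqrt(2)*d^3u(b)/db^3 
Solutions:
 u(b) = C3*exp(2^(5/6)*b/2) + (C1*sin(2^(5/6)*sqrt(3)*b/4) + C2*cos(2^(5/6)*sqrt(3)*b/4))*exp(-2^(5/6)*b/4)


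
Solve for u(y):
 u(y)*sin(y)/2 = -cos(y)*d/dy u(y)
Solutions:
 u(y) = C1*sqrt(cos(y))


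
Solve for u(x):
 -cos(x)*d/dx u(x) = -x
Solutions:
 u(x) = C1 + Integral(x/cos(x), x)


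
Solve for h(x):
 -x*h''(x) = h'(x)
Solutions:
 h(x) = C1 + C2*log(x)


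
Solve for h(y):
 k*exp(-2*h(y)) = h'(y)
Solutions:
 h(y) = log(-sqrt(C1 + 2*k*y))
 h(y) = log(C1 + 2*k*y)/2


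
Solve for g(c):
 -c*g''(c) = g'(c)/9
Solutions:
 g(c) = C1 + C2*c^(8/9)


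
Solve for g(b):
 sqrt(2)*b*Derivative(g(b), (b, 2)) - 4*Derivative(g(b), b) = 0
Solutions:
 g(b) = C1 + C2*b^(1 + 2*sqrt(2))


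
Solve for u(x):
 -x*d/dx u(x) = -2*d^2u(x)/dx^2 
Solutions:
 u(x) = C1 + C2*erfi(x/2)


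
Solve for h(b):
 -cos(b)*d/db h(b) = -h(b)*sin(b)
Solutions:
 h(b) = C1/cos(b)


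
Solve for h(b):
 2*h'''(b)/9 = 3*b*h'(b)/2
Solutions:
 h(b) = C1 + Integral(C2*airyai(3*2^(1/3)*b/2) + C3*airybi(3*2^(1/3)*b/2), b)


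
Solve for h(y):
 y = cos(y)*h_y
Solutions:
 h(y) = C1 + Integral(y/cos(y), y)


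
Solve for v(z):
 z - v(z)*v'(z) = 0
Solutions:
 v(z) = -sqrt(C1 + z^2)
 v(z) = sqrt(C1 + z^2)


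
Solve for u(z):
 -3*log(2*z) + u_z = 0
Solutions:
 u(z) = C1 + 3*z*log(z) - 3*z + z*log(8)


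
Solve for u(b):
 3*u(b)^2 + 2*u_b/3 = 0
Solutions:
 u(b) = 2/(C1 + 9*b)


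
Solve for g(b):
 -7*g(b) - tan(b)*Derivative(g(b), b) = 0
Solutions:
 g(b) = C1/sin(b)^7


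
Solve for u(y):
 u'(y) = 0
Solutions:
 u(y) = C1


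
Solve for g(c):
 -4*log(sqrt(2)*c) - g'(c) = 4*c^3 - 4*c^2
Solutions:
 g(c) = C1 - c^4 + 4*c^3/3 - 4*c*log(c) - c*log(4) + 4*c


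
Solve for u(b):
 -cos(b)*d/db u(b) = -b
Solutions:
 u(b) = C1 + Integral(b/cos(b), b)


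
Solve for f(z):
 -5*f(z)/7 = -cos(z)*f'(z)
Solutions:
 f(z) = C1*(sin(z) + 1)^(5/14)/(sin(z) - 1)^(5/14)


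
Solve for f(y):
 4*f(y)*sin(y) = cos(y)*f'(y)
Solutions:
 f(y) = C1/cos(y)^4


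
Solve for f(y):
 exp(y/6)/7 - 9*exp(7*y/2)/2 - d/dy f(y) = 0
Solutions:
 f(y) = C1 + 6*exp(y/6)/7 - 9*exp(7*y/2)/7


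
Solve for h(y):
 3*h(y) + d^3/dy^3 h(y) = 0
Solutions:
 h(y) = C3*exp(-3^(1/3)*y) + (C1*sin(3^(5/6)*y/2) + C2*cos(3^(5/6)*y/2))*exp(3^(1/3)*y/2)


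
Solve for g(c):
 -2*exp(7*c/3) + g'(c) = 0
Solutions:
 g(c) = C1 + 6*exp(7*c/3)/7


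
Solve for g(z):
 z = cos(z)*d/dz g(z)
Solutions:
 g(z) = C1 + Integral(z/cos(z), z)


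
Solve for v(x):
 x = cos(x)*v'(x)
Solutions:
 v(x) = C1 + Integral(x/cos(x), x)


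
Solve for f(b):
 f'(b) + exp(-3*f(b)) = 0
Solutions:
 f(b) = log(C1 - 3*b)/3
 f(b) = log((-3^(1/3) - 3^(5/6)*I)*(C1 - b)^(1/3)/2)
 f(b) = log((-3^(1/3) + 3^(5/6)*I)*(C1 - b)^(1/3)/2)


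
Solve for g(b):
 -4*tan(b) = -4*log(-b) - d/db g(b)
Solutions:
 g(b) = C1 - 4*b*log(-b) + 4*b - 4*log(cos(b))


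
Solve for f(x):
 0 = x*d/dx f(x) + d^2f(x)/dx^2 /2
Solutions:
 f(x) = C1 + C2*erf(x)


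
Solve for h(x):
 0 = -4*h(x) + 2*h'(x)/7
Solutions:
 h(x) = C1*exp(14*x)


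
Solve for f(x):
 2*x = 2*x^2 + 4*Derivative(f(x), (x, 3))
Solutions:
 f(x) = C1 + C2*x + C3*x^2 - x^5/120 + x^4/48


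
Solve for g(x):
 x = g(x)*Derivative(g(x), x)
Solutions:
 g(x) = -sqrt(C1 + x^2)
 g(x) = sqrt(C1 + x^2)


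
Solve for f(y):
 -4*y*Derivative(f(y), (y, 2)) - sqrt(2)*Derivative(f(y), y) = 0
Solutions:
 f(y) = C1 + C2*y^(1 - sqrt(2)/4)


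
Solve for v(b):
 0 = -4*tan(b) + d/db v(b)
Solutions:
 v(b) = C1 - 4*log(cos(b))


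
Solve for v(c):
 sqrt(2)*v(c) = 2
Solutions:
 v(c) = sqrt(2)


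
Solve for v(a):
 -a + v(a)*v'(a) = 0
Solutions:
 v(a) = -sqrt(C1 + a^2)
 v(a) = sqrt(C1 + a^2)


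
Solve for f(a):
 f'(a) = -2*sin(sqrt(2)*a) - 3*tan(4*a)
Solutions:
 f(a) = C1 + 3*log(cos(4*a))/4 + sqrt(2)*cos(sqrt(2)*a)


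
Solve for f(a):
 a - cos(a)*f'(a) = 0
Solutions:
 f(a) = C1 + Integral(a/cos(a), a)


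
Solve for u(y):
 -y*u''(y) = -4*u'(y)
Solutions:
 u(y) = C1 + C2*y^5


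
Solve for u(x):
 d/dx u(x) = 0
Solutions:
 u(x) = C1


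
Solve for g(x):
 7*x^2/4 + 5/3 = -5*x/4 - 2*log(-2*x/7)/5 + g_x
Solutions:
 g(x) = C1 + 7*x^3/12 + 5*x^2/8 + 2*x*log(-x)/5 + x*(-6*log(7) + 6*log(2) + 19)/15


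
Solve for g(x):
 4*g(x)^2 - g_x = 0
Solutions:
 g(x) = -1/(C1 + 4*x)


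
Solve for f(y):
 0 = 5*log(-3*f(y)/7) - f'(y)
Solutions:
 -Integral(1/(log(-_y) - log(7) + log(3)), (_y, f(y)))/5 = C1 - y


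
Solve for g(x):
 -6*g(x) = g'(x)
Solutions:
 g(x) = C1*exp(-6*x)


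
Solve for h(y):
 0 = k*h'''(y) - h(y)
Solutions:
 h(y) = C1*exp(y*(1/k)^(1/3)) + C2*exp(y*(-1 + sqrt(3)*I)*(1/k)^(1/3)/2) + C3*exp(-y*(1 + sqrt(3)*I)*(1/k)^(1/3)/2)


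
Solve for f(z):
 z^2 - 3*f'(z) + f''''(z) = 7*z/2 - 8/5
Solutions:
 f(z) = C1 + C4*exp(3^(1/3)*z) + z^3/9 - 7*z^2/12 + 8*z/15 + (C2*sin(3^(5/6)*z/2) + C3*cos(3^(5/6)*z/2))*exp(-3^(1/3)*z/2)


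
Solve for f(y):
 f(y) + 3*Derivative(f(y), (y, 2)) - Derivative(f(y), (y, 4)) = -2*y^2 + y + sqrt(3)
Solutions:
 f(y) = C1*exp(-sqrt(2)*y*sqrt(3 + sqrt(13))/2) + C2*exp(sqrt(2)*y*sqrt(3 + sqrt(13))/2) + C3*sin(sqrt(2)*y*sqrt(-3 + sqrt(13))/2) + C4*cos(sqrt(2)*y*sqrt(-3 + sqrt(13))/2) - 2*y^2 + y + sqrt(3) + 12


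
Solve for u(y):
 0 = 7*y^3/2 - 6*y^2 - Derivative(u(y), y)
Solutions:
 u(y) = C1 + 7*y^4/8 - 2*y^3


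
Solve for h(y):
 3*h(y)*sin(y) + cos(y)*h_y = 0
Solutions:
 h(y) = C1*cos(y)^3


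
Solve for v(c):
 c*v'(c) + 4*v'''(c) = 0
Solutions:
 v(c) = C1 + Integral(C2*airyai(-2^(1/3)*c/2) + C3*airybi(-2^(1/3)*c/2), c)


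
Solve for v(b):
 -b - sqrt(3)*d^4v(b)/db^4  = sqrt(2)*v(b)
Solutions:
 v(b) = -sqrt(2)*b/2 + (C1*sin(2^(5/8)*3^(7/8)*b/6) + C2*cos(2^(5/8)*3^(7/8)*b/6))*exp(-2^(5/8)*3^(7/8)*b/6) + (C3*sin(2^(5/8)*3^(7/8)*b/6) + C4*cos(2^(5/8)*3^(7/8)*b/6))*exp(2^(5/8)*3^(7/8)*b/6)


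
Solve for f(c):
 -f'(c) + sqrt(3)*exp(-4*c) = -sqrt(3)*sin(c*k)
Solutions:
 f(c) = C1 - sqrt(3)*exp(-4*c)/4 - sqrt(3)*cos(c*k)/k
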